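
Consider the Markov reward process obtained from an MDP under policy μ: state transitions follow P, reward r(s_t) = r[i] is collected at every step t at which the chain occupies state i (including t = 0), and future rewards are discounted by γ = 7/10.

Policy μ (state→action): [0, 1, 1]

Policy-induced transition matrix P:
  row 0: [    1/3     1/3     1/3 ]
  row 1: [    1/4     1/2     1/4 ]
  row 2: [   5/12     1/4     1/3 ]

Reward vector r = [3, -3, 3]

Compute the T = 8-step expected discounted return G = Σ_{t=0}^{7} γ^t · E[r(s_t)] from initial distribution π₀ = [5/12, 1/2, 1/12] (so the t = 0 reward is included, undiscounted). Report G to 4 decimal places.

G = 1.4795

t=0: π = [0.4167, 0.5000, 0.0833], E[r] = 0.0000, γ^t·E[r] = 0.000000, running G = 0.000000
t=1: π = [0.2986, 0.4097, 0.2917], E[r] = 0.5417, γ^t·E[r] = 0.379167, running G = 0.379167
t=2: π = [0.3235, 0.3773, 0.2992], E[r] = 0.7361, γ^t·E[r] = 0.360694, running G = 0.739861
t=3: π = [0.3268, 0.3713, 0.3019], E[r] = 0.7723, γ^t·E[r] = 0.264892, running G = 1.004753
t=4: π = [0.3276, 0.3701, 0.3024], E[r] = 0.7797, γ^t·E[r] = 0.187196, running G = 1.191949
t=5: π = [0.3277, 0.3698, 0.3025], E[r] = 0.7811, γ^t·E[r] = 0.131286, running G = 1.323235
t=6: π = [0.3277, 0.3698, 0.3025], E[r] = 0.7814, γ^t·E[r] = 0.091935, running G = 1.415171
t=7: π = [0.3277, 0.3698, 0.3025], E[r] = 0.7815, γ^t·E[r] = 0.064360, running G = 1.479530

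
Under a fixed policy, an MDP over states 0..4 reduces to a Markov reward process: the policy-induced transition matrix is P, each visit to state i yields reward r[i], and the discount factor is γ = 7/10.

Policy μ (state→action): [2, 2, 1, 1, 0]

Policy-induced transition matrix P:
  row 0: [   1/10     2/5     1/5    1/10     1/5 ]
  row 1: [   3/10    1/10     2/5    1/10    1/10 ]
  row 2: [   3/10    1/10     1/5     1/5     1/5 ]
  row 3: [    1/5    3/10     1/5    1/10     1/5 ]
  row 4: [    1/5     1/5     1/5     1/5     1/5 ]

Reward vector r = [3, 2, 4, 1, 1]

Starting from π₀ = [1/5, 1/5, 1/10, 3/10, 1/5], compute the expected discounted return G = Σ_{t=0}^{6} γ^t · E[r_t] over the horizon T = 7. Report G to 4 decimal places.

t=0: π = [0.2000, 0.2000, 0.1000, 0.3000, 0.2000], E[r] = 1.9000, γ^t·E[r] = 1.900000, running G = 1.900000
t=1: π = [0.2100, 0.2400, 0.2400, 0.1300, 0.1800], E[r] = 2.3800, γ^t·E[r] = 1.666000, running G = 3.566000
t=2: π = [0.2270, 0.2070, 0.2480, 0.1420, 0.1760], E[r] = 2.4050, γ^t·E[r] = 1.178450, running G = 4.744450
t=3: π = [0.2228, 0.2141, 0.2414, 0.1424, 0.1793], E[r] = 2.3839, γ^t·E[r] = 0.817678, running G = 5.562128
t=4: π = [0.2233, 0.2133, 0.2428, 0.1421, 0.1786], E[r] = 2.3883, γ^t·E[r] = 0.573419, running G = 6.135547
t=5: π = [0.2233, 0.2133, 0.2427, 0.1421, 0.1787], E[r] = 2.3878, γ^t·E[r] = 0.401311, running G = 6.536858
t=6: π = [0.2233, 0.2133, 0.2427, 0.1421, 0.1787], E[r] = 2.3878, γ^t·E[r] = 0.280917, running G = 6.817775

G = 6.8178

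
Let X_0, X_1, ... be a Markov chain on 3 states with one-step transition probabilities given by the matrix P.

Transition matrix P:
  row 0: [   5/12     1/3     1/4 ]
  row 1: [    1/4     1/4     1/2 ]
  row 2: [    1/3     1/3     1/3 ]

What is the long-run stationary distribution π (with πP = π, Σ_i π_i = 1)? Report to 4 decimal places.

Balance equations π_j = Σ_i π_i·P[i][j]:
  π_0 = 5/12·π_0 + 1/4·π_1 + 1/3·π_2
  π_1 = 1/3·π_0 + 1/4·π_1 + 1/3·π_2
  normalize: π_0 + π_1 + π_2 = 1
Solving the linear system gives exactly π = [48/143, 4/13, 51/143].

π = [0.3357, 0.3077, 0.3566]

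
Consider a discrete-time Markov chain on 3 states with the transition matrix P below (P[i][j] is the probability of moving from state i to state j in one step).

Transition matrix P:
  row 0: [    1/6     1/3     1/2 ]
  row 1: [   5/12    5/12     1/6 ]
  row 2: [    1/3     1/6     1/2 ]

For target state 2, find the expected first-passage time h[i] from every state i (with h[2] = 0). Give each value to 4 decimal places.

First-step conditioning: h[2] = 0; for i ≠ 2, h[i] = 1 + Σ_k P[i][k]·h[k].
  h[0] = 1 + 1/6·h[0] + 1/3·h[1]
  h[1] = 1 + 5/12·h[0] + 5/12·h[1]
Solving the 2×2 linear system over states ≠ 2 gives exactly h = [66/25, 18/5, 0] (h[2] = 0 is the target).

h = [2.6400, 3.6000, 0.0000]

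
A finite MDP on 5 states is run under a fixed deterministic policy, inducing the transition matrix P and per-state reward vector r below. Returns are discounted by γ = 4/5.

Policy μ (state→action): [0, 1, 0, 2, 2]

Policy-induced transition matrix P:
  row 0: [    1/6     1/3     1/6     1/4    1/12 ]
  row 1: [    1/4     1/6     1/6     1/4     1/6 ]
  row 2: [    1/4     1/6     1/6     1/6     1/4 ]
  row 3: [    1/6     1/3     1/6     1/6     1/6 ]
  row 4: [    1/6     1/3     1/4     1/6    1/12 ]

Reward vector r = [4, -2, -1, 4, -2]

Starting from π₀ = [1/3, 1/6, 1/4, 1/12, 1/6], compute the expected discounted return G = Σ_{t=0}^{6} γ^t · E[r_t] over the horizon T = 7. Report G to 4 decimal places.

G = 2.6196

t=0: π = [0.3333, 0.1667, 0.2500, 0.0833, 0.1667], E[r] = 0.7500, γ^t·E[r] = 0.750000, running G = 0.750000
t=1: π = [0.2014, 0.2639, 0.1806, 0.2083, 0.1458], E[r] = 0.6389, γ^t·E[r] = 0.511111, running G = 1.261111
t=2: π = [0.2037, 0.2593, 0.1788, 0.2054, 0.1528], E[r] = 0.6337, γ^t·E[r] = 0.405556, running G = 1.666667
t=3: π = [0.2032, 0.2603, 0.1794, 0.2052, 0.1519], E[r] = 0.6299, γ^t·E[r] = 0.322519, running G = 1.989185
t=4: π = [0.2033, 0.2600, 0.1793, 0.2053, 0.1520], E[r] = 0.6309, γ^t·E[r] = 0.258428, running G = 2.247613
t=5: π = [0.2033, 0.2601, 0.1793, 0.2053, 0.1520], E[r] = 0.6307, γ^t·E[r] = 0.206667, running G = 2.454280
t=6: π = [0.2033, 0.2601, 0.1793, 0.2053, 0.1520], E[r] = 0.6307, γ^t·E[r] = 0.165346, running G = 2.619627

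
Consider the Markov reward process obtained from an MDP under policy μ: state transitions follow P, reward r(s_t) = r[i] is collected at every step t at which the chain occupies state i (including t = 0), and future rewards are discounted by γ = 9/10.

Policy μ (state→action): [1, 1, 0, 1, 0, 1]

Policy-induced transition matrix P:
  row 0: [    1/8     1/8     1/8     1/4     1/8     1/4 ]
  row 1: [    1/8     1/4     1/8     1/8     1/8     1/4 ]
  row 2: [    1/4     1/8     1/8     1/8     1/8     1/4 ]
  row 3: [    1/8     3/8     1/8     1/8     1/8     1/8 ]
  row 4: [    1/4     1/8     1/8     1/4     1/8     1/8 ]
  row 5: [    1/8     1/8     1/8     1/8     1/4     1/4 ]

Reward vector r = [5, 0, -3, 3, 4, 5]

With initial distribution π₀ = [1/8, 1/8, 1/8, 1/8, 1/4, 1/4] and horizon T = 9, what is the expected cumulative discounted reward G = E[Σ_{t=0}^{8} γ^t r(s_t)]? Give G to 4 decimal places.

G = 16.1192

t=0: π = [0.1250, 0.1250, 0.1250, 0.1250, 0.2500, 0.2500], E[r] = 2.8750, γ^t·E[r] = 2.875000, running G = 2.875000
t=1: π = [0.1719, 0.1719, 0.1250, 0.1719, 0.1563, 0.2031], E[r] = 2.6406, γ^t·E[r] = 2.376563, running G = 5.251563
t=2: π = [0.1602, 0.1895, 0.1250, 0.1660, 0.1504, 0.2090], E[r] = 2.5703, γ^t·E[r] = 2.081953, running G = 7.333516
t=3: π = [0.1594, 0.1902, 0.1250, 0.1638, 0.1511, 0.2104], E[r] = 2.5703, γ^t·E[r] = 1.873758, running G = 9.207273
t=4: π = [0.1595, 0.1897, 0.1250, 0.1638, 0.1513, 0.2106], E[r] = 2.5724, γ^t·E[r] = 1.687764, running G = 10.895037
t=5: π = [0.1595, 0.1897, 0.1250, 0.1639, 0.1513, 0.2106], E[r] = 2.5726, γ^t·E[r] = 1.519102, running G = 12.414139
t=6: π = [0.1595, 0.1897, 0.1250, 0.1639, 0.1513, 0.2106], E[r] = 2.5726, γ^t·E[r] = 1.367184, running G = 13.781323
t=7: π = [0.1595, 0.1897, 0.1250, 0.1639, 0.1513, 0.2106], E[r] = 2.5726, γ^t·E[r] = 1.230462, running G = 15.011784
t=8: π = [0.1595, 0.1897, 0.1250, 0.1639, 0.1513, 0.2106], E[r] = 2.5726, γ^t·E[r] = 1.107415, running G = 16.119200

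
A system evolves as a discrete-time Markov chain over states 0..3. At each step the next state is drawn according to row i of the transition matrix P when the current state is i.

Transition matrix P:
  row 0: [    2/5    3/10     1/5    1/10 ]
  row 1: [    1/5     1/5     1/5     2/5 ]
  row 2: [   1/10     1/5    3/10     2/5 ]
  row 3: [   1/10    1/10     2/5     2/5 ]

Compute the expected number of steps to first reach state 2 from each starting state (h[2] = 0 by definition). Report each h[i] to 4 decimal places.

h = [4.0291, 3.7379, 0.0000, 2.9612]

First-step conditioning: h[2] = 0; for i ≠ 2, h[i] = 1 + Σ_k P[i][k]·h[k].
  h[0] = 1 + 2/5·h[0] + 3/10·h[1] + 1/10·h[3]
  h[1] = 1 + 1/5·h[0] + 1/5·h[1] + 2/5·h[3]
  h[3] = 1 + 1/10·h[0] + 1/10·h[1] + 2/5·h[3]
Solving the 3×3 linear system over states ≠ 2 gives exactly h = [415/103, 385/103, 0, 305/103] (h[2] = 0 is the target).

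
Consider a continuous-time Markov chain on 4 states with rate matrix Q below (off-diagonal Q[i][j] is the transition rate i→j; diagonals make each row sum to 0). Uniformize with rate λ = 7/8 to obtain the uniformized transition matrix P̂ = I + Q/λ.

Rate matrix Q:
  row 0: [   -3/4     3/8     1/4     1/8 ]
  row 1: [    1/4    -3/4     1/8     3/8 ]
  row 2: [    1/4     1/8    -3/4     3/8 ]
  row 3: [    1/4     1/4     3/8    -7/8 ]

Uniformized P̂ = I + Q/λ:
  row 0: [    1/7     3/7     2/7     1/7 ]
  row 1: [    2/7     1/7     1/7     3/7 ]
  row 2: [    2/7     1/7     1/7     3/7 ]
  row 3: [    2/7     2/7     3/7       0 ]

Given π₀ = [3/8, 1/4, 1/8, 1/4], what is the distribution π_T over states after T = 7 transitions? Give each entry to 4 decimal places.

t=0: π = [0.3750, 0.2500, 0.1250, 0.2500]
t=1: π = [0.2321, 0.2857, 0.2679, 0.2143]
t=2: π = [0.2526, 0.2398, 0.2372, 0.2704]
t=3: π = [0.2496, 0.2536, 0.2562, 0.2405]
t=4: π = [0.2501, 0.2485, 0.2472, 0.2542]
t=5: π = [0.2500, 0.2506, 0.2512, 0.2482]
t=6: π = [0.2500, 0.2497, 0.2495, 0.2508]
t=7: π = [0.2500, 0.2501, 0.2502, 0.2497]

π = [0.2500, 0.2501, 0.2502, 0.2497]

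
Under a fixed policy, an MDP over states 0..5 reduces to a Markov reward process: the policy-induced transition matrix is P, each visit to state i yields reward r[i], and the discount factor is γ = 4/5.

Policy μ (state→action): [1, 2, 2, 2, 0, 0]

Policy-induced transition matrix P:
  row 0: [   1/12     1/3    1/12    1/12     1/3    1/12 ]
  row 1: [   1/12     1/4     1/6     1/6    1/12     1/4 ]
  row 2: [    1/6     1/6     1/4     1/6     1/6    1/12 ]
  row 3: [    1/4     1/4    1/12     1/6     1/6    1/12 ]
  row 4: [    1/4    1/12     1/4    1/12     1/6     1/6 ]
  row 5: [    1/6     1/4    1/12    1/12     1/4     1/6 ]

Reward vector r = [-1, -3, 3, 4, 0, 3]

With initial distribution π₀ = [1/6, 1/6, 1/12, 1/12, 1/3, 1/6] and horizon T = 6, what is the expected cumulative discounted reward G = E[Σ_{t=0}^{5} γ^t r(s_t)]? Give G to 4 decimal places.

G = 2.0558

t=0: π = [0.1667, 0.1667, 0.0833, 0.0833, 0.3333, 0.1667], E[r] = 0.4167, γ^t·E[r] = 0.416667, running G = 0.416667
t=1: π = [0.1736, 0.2014, 0.1667, 0.1111, 0.1944, 0.1528], E[r] = 0.6250, γ^t·E[r] = 0.500000, running G = 0.916667
t=2: π = [0.1609, 0.2182, 0.1603, 0.1233, 0.1916, 0.1458], E[r] = 0.5961, γ^t·E[r] = 0.381481, running G = 1.298148
t=3: π = [0.1613, 0.2181, 0.1602, 0.1251, 0.1875, 0.1478], E[r] = 0.6088, γ^t·E[r] = 0.311704, running G = 1.609852
t=4: π = [0.1611, 0.2189, 0.1594, 0.1253, 0.1877, 0.1476], E[r] = 0.6047, γ^t·E[r] = 0.247682, running G = 1.857534
t=5: π = [0.1611, 0.2189, 0.1594, 0.1253, 0.1876, 0.1478], E[r] = 0.6051, γ^t·E[r] = 0.198273, running G = 2.055808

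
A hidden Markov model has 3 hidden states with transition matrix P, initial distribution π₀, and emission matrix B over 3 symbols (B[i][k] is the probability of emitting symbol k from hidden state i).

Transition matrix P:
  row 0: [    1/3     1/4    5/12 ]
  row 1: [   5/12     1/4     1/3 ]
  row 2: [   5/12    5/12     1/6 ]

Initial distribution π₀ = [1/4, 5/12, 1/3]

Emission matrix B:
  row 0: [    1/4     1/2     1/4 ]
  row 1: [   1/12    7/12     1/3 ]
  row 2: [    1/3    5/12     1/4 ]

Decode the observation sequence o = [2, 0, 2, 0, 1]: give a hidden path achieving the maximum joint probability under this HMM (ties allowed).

path = [1, 2, 1, 2, 1]

t=0: δ = [6.250e-02, 1.389e-01, 8.333e-02]  (obs o_0=2)
t=1: δ = [1.447e-02, 2.894e-03, 1.543e-02]  ψ = [1, 1, 1]  (obs o_1=0)
t=2: δ = [1.608e-03, 2.143e-03, 1.507e-03]  ψ = [2, 2, 0]  (obs o_2=2)
t=3: δ = [2.233e-04, 5.233e-05, 2.381e-04]  ψ = [1, 2, 1]  (obs o_3=0)
t=4: δ = [4.961e-05, 5.788e-05, 3.876e-05]  ψ = [2, 2, 0]  (obs o_4=1)
backtrack: best end state = 1; path = [1, 2, 1, 2, 1]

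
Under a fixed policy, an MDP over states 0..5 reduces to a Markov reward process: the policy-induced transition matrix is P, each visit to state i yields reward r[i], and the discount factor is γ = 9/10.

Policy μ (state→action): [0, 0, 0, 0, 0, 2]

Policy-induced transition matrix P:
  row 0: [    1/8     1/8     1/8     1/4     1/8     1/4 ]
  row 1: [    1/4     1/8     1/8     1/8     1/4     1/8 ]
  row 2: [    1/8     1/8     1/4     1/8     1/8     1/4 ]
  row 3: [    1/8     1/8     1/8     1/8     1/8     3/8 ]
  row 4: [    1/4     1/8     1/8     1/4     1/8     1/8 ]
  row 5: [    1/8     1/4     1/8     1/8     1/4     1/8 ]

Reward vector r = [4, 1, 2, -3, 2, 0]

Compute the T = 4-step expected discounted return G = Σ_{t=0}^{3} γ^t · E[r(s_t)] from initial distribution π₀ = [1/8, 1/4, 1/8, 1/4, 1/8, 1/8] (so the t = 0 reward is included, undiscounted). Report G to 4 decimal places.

t=0: π = [0.1250, 0.2500, 0.1250, 0.2500, 0.1250, 0.1250], E[r] = 0.5000, γ^t·E[r] = 0.500000, running G = 0.500000
t=1: π = [0.1719, 0.1406, 0.1406, 0.1563, 0.1719, 0.2188], E[r] = 0.9844, γ^t·E[r] = 0.885938, running G = 1.385938
t=2: π = [0.1641, 0.1523, 0.1426, 0.1680, 0.1699, 0.2031], E[r] = 0.9297, γ^t·E[r] = 0.753047, running G = 2.138984
t=3: π = [0.1653, 0.1504, 0.1428, 0.1667, 0.1694, 0.2053], E[r] = 0.9358, γ^t·E[r] = 0.682192, running G = 2.821176

G = 2.8212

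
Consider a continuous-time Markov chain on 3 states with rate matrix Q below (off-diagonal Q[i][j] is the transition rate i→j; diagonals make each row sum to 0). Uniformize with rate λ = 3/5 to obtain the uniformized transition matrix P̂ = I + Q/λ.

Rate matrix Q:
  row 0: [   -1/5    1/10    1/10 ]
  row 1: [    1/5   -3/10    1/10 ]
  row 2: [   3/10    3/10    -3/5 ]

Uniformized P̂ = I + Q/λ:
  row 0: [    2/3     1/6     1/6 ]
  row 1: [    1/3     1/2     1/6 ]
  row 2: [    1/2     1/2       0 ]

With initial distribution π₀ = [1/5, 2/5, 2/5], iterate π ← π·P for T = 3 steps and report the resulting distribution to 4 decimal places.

t=0: π = [0.2000, 0.4000, 0.4000]
t=1: π = [0.4667, 0.4333, 0.1000]
t=2: π = [0.5056, 0.3444, 0.1500]
t=3: π = [0.5269, 0.3315, 0.1417]

π = [0.5269, 0.3315, 0.1417]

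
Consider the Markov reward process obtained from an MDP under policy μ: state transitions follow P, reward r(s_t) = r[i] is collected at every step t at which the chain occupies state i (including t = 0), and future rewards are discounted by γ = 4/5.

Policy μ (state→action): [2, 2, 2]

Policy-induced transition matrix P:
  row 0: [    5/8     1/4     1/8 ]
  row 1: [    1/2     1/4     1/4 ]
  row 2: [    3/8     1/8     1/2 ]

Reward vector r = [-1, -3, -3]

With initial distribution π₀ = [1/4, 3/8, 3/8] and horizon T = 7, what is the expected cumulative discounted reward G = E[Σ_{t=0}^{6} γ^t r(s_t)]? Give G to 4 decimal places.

t=0: π = [0.2500, 0.3750, 0.3750], E[r] = -2.5000, γ^t·E[r] = -2.500000, running G = -2.500000
t=1: π = [0.4844, 0.2031, 0.3125], E[r] = -2.0313, γ^t·E[r] = -1.625000, running G = -4.125000
t=2: π = [0.5215, 0.2109, 0.2676], E[r] = -1.9570, γ^t·E[r] = -1.252500, running G = -5.377500
t=3: π = [0.5317, 0.2166, 0.2517], E[r] = -1.9365, γ^t·E[r] = -0.991500, running G = -6.369000
t=4: π = [0.5350, 0.2185, 0.2465], E[r] = -1.9300, γ^t·E[r] = -0.790525, running G = -7.159525
t=5: π = [0.5361, 0.2192, 0.2447], E[r] = -1.9279, γ^t·E[r] = -0.631723, running G = -7.791248
t=6: π = [0.5364, 0.2194, 0.2442], E[r] = -1.9272, γ^t·E[r] = -0.505196, running G = -8.296443

G = -8.2964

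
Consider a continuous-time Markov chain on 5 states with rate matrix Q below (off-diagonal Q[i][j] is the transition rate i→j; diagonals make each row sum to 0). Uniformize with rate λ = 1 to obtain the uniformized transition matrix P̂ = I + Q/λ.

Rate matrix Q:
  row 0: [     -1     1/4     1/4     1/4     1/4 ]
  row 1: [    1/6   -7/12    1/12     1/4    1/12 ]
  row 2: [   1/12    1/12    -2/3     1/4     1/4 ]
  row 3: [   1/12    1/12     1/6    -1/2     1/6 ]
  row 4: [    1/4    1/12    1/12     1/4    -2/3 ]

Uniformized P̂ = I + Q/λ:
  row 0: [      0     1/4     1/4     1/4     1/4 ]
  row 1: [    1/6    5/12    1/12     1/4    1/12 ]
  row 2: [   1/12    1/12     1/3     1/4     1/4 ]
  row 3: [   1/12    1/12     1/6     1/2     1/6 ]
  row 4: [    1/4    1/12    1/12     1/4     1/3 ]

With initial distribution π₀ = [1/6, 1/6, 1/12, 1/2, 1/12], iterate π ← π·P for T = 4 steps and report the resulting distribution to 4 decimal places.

π = [0.1217, 0.1551, 0.1753, 0.3340, 0.2139]

t=0: π = [0.1667, 0.1667, 0.0833, 0.5000, 0.0833]
t=1: π = [0.0972, 0.1667, 0.1736, 0.3750, 0.1875]
t=2: π = [0.1204, 0.1551, 0.1742, 0.3438, 0.2066]
t=3: π = [0.1207, 0.1551, 0.1756, 0.3359, 0.2127]
t=4: π = [0.1217, 0.1551, 0.1753, 0.3340, 0.2139]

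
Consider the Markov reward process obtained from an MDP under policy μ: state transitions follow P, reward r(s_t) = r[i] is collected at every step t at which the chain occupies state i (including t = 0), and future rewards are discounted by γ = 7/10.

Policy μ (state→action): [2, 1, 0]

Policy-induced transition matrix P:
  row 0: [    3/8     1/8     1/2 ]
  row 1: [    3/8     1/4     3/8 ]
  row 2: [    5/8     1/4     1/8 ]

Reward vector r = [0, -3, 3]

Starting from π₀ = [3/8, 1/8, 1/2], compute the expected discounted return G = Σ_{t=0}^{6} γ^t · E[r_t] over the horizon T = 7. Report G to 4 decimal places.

t=0: π = [0.3750, 0.1250, 0.5000], E[r] = 1.1250, γ^t·E[r] = 1.125000, running G = 1.125000
t=1: π = [0.5000, 0.2031, 0.2969], E[r] = 0.2813, γ^t·E[r] = 0.196875, running G = 1.321875
t=2: π = [0.4492, 0.1875, 0.3633], E[r] = 0.5273, γ^t·E[r] = 0.258398, running G = 1.580273
t=3: π = [0.4658, 0.1938, 0.3403], E[r] = 0.4395, γ^t·E[r] = 0.150732, running G = 1.731006
t=4: π = [0.4601, 0.1918, 0.3481], E[r] = 0.4691, γ^t·E[r] = 0.112635, running G = 1.843641
t=5: π = [0.4620, 0.1925, 0.3455], E[r] = 0.4590, γ^t·E[r] = 0.077136, running G = 1.920777
t=6: π = [0.4614, 0.1922, 0.3464], E[r] = 0.4624, γ^t·E[r] = 0.054403, running G = 1.975180

G = 1.9752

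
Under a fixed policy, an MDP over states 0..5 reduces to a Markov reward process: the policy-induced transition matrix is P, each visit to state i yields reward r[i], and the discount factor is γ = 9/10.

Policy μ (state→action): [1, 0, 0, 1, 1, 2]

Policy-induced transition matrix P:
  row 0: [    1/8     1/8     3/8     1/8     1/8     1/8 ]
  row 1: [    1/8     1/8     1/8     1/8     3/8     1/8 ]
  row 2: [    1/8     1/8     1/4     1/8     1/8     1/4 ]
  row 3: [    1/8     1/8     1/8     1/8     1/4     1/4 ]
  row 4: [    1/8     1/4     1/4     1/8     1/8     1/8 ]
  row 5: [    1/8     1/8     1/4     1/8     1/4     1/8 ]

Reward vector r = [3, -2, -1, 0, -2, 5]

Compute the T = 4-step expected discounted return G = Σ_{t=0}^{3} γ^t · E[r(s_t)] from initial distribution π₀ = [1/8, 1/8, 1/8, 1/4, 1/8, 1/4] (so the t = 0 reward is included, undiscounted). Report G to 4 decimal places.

G = 1.7107

t=0: π = [0.1250, 0.1250, 0.1250, 0.2500, 0.1250, 0.2500], E[r] = 1.0000, γ^t·E[r] = 1.000000, running G = 1.000000
t=1: π = [0.1250, 0.1406, 0.2188, 0.1250, 0.2188, 0.1719], E[r] = 0.2969, γ^t·E[r] = 0.267188, running G = 1.267188
t=2: π = [0.1250, 0.1523, 0.2324, 0.1250, 0.1973, 0.1680], E[r] = 0.2832, γ^t·E[r] = 0.229395, running G = 1.496582
t=3: π = [0.1250, 0.1497, 0.2310, 0.1250, 0.1997, 0.1697], E[r] = 0.2937, γ^t·E[r] = 0.214108, running G = 1.710690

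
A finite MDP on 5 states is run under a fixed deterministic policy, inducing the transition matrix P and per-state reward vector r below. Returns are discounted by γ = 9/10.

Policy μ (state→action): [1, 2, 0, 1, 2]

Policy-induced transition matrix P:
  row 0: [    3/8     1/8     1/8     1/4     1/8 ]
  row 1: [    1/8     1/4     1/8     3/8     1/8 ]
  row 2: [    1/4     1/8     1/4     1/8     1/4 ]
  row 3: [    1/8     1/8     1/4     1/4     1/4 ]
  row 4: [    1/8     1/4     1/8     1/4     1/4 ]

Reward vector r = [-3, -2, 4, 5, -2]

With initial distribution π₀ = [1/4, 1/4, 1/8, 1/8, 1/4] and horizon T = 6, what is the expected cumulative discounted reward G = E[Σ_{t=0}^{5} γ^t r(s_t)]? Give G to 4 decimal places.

G = 1.6594

t=0: π = [0.2500, 0.2500, 0.1250, 0.1250, 0.2500], E[r] = -0.6250, γ^t·E[r] = -0.625000, running G = -0.625000
t=1: π = [0.2031, 0.1875, 0.1563, 0.2656, 0.1875], E[r] = 0.5938, γ^t·E[r] = 0.534375, running G = -0.090625
t=2: π = [0.1953, 0.1719, 0.1777, 0.2539, 0.2012], E[r] = 0.6484, γ^t·E[r] = 0.525234, running G = 0.434609
t=3: π = [0.1960, 0.1716, 0.1790, 0.2493, 0.2041], E[r] = 0.6226, γ^t·E[r] = 0.453845, running G = 0.888455
t=4: π = [0.1964, 0.1720, 0.1785, 0.2491, 0.2040], E[r] = 0.6184, γ^t·E[r] = 0.405718, running G = 1.294172
t=5: π = [0.1964, 0.1720, 0.1785, 0.2492, 0.2040], E[r] = 0.6186, γ^t·E[r] = 0.365252, running G = 1.659424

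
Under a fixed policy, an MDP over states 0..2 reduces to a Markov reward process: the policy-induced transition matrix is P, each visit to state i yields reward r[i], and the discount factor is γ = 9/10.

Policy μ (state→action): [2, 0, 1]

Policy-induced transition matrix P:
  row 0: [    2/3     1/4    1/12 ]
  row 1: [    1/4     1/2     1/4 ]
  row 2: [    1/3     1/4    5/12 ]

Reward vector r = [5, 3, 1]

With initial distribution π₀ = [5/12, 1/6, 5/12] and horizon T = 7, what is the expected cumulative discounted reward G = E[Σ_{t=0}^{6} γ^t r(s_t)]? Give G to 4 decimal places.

G = 17.6835

t=0: π = [0.4167, 0.1667, 0.4167], E[r] = 3.0000, γ^t·E[r] = 3.000000, running G = 3.000000
t=1: π = [0.4583, 0.2917, 0.2500], E[r] = 3.4167, γ^t·E[r] = 3.075000, running G = 6.075000
t=2: π = [0.4618, 0.3229, 0.2153], E[r] = 3.4931, γ^t·E[r] = 2.829375, running G = 8.904375
t=3: π = [0.4604, 0.3307, 0.2089], E[r] = 3.5029, γ^t·E[r] = 2.553609, running G = 11.457984
t=4: π = [0.4592, 0.3327, 0.2081], E[r] = 3.5023, γ^t·E[r] = 2.297837, running G = 13.755821
t=5: π = [0.4587, 0.3332, 0.2081], E[r] = 3.5011, γ^t·E[r] = 2.067353, running G = 15.823175
t=6: π = [0.4585, 0.3333, 0.2082], E[r] = 3.5004, γ^t·E[r] = 1.860278, running G = 17.683453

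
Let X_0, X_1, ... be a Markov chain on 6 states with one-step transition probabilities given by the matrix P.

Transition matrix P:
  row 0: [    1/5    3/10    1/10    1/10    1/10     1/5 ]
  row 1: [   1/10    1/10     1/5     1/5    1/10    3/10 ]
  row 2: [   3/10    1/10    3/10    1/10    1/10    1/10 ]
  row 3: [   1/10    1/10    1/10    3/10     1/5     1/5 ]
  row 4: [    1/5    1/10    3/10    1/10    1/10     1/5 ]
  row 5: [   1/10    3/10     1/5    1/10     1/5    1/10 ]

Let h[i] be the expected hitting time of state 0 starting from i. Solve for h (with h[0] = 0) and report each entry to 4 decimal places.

h = [0.0000, 6.3551, 4.9500, 6.4328, 5.5784, 6.2839]

First-step conditioning: h[0] = 0; for i ≠ 0, h[i] = 1 + Σ_k P[i][k]·h[k].
  h[1] = 1 + 1/10·h[1] + 1/5·h[2] + 1/5·h[3] + 1/10·h[4] + 3/10·h[5]
  h[2] = 1 + 1/10·h[1] + 3/10·h[2] + 1/10·h[3] + 1/10·h[4] + 1/10·h[5]
  h[3] = 1 + 1/10·h[1] + 1/10·h[2] + 3/10·h[3] + 1/5·h[4] + 1/5·h[5]
  h[4] = 1 + 1/10·h[1] + 3/10·h[2] + 1/10·h[3] + 1/10·h[4] + 1/5·h[5]
  h[5] = 1 + 3/10·h[1] + 1/5·h[2] + 1/10·h[3] + 1/5·h[4] + 1/10·h[5]
Solving the 5×5 linear system over states ≠ 0 gives exactly h = [0, 10810/1701, 8420/1701, 98480/15309, 12200/2187, 96200/15309] (h[0] = 0 is the target).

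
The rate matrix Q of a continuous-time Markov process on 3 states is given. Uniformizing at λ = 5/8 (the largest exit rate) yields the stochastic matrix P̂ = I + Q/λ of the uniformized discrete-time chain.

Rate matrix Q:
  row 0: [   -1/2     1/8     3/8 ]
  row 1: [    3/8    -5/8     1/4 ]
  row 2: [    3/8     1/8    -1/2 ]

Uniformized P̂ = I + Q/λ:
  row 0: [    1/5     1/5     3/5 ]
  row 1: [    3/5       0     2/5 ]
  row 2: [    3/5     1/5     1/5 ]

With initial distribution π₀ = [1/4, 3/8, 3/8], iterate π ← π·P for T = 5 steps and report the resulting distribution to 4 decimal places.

π = [0.4304, 0.1666, 0.4030]

t=0: π = [0.2500, 0.3750, 0.3750]
t=1: π = [0.5000, 0.1250, 0.3750]
t=2: π = [0.4000, 0.1750, 0.4250]
t=3: π = [0.4400, 0.1650, 0.3950]
t=4: π = [0.4240, 0.1670, 0.4090]
t=5: π = [0.4304, 0.1666, 0.4030]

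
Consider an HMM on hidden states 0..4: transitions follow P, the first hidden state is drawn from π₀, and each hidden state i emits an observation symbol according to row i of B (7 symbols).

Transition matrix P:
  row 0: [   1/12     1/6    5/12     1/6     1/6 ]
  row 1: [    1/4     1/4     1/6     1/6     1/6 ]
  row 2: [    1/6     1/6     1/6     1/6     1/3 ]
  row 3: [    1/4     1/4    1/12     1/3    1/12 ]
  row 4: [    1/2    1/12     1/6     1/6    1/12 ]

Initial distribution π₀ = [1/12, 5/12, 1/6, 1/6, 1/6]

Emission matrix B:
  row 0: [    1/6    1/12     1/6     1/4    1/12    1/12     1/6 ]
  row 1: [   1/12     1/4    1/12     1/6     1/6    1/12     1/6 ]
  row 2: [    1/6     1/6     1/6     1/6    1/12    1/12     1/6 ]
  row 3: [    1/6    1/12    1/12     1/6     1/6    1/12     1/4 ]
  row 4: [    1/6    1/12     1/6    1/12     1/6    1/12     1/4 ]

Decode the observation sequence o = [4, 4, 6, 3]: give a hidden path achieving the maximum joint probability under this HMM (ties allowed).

t=0: δ = [6.944e-03, 6.944e-02, 1.389e-02, 2.778e-02, 2.778e-02]  (obs o_0=4)
t=1: δ = [1.447e-03, 2.894e-03, 9.645e-04, 1.929e-03, 1.929e-03]  ψ = [1, 1, 1, 1, 1]  (obs o_1=4)
t=2: δ = [1.608e-04, 1.206e-04, 1.005e-04, 1.608e-04, 1.206e-04]  ψ = [4, 1, 0, 3, 1]  (obs o_2=6)
t=3: δ = [1.507e-05, 6.698e-06, 1.116e-05, 8.931e-06, 2.791e-06]  ψ = [4, 3, 0, 3, 2]  (obs o_3=3)
backtrack: best end state = 0; path = [1, 1, 4, 0]

path = [1, 1, 4, 0]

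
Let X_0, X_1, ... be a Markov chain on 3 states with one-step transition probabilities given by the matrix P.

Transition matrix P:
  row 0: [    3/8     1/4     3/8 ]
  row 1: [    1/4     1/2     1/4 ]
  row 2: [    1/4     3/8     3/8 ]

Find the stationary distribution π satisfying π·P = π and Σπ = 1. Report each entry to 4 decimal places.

π = [0.2857, 0.3878, 0.3265]

Balance equations π_j = Σ_i π_i·P[i][j]:
  π_0 = 3/8·π_0 + 1/4·π_1 + 1/4·π_2
  π_1 = 1/4·π_0 + 1/2·π_1 + 3/8·π_2
  normalize: π_0 + π_1 + π_2 = 1
Solving the linear system gives exactly π = [2/7, 19/49, 16/49].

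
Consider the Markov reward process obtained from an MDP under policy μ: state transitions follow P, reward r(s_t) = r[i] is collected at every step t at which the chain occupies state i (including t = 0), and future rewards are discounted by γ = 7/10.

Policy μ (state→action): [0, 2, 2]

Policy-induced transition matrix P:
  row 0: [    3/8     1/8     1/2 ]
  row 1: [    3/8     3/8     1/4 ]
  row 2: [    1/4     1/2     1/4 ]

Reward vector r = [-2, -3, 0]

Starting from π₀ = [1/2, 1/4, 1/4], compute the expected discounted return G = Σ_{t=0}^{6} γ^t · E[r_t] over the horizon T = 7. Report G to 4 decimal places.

G = -5.0867

t=0: π = [0.5000, 0.2500, 0.2500], E[r] = -1.7500, γ^t·E[r] = -1.750000, running G = -1.750000
t=1: π = [0.3438, 0.2813, 0.3750], E[r] = -1.5313, γ^t·E[r] = -1.071875, running G = -2.821875
t=2: π = [0.3281, 0.3359, 0.3359], E[r] = -1.6641, γ^t·E[r] = -0.815391, running G = -3.637266
t=3: π = [0.3330, 0.3350, 0.3320], E[r] = -1.6709, γ^t·E[r] = -0.573118, running G = -4.210384
t=4: π = [0.3335, 0.3333, 0.3333], E[r] = -1.6667, γ^t·E[r] = -0.400186, running G = -4.610570
t=5: π = [0.3333, 0.3333, 0.3334], E[r] = -1.6665, γ^t·E[r] = -0.280094, running G = -4.890664
t=6: π = [0.3333, 0.3333, 0.3333], E[r] = -1.6667, γ^t·E[r] = -0.196081, running G = -5.086746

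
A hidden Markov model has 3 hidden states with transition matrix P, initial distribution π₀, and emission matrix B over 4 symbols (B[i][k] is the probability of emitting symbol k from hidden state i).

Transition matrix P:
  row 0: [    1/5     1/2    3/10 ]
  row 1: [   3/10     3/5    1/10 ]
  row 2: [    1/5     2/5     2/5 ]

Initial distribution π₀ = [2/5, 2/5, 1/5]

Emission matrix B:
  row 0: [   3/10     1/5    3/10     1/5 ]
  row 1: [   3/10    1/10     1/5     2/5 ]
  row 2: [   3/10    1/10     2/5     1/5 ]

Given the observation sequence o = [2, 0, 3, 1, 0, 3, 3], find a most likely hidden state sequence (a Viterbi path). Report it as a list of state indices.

path = [0, 1, 1, 1, 1, 1, 1]

t=0: δ = [1.200e-01, 8.000e-02, 8.000e-02]  (obs o_0=2)
t=1: δ = [7.200e-03, 1.800e-02, 1.080e-02]  ψ = [0, 0, 0]  (obs o_1=0)
t=2: δ = [1.080e-03, 4.320e-03, 8.640e-04]  ψ = [1, 1, 2]  (obs o_2=3)
t=3: δ = [2.592e-04, 2.592e-04, 4.320e-05]  ψ = [1, 1, 1]  (obs o_3=1)
t=4: δ = [2.333e-05, 4.666e-05, 2.333e-05]  ψ = [1, 1, 0]  (obs o_4=0)
t=5: δ = [2.799e-06, 1.120e-05, 1.866e-06]  ψ = [1, 1, 2]  (obs o_5=3)
t=6: δ = [6.718e-07, 2.687e-06, 2.239e-07]  ψ = [1, 1, 1]  (obs o_6=3)
backtrack: best end state = 1; path = [0, 1, 1, 1, 1, 1, 1]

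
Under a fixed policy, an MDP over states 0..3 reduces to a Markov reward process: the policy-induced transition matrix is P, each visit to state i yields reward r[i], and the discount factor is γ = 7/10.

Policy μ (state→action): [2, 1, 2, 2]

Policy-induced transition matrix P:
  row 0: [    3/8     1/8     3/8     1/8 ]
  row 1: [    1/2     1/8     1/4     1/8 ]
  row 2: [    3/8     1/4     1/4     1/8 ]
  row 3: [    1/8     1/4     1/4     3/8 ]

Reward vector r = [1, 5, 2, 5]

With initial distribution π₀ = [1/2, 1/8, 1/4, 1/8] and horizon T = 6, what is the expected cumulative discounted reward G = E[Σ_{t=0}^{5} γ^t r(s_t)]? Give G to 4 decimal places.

G = 7.4240

t=0: π = [0.5000, 0.1250, 0.2500, 0.1250], E[r] = 2.2500, γ^t·E[r] = 2.250000, running G = 2.250000
t=1: π = [0.3594, 0.1719, 0.3125, 0.1563], E[r] = 2.6250, γ^t·E[r] = 1.837500, running G = 4.087500
t=2: π = [0.3574, 0.1836, 0.2949, 0.1641], E[r] = 2.6855, γ^t·E[r] = 1.315918, running G = 5.403418
t=3: π = [0.3569, 0.1824, 0.2947, 0.1660], E[r] = 2.6882, γ^t·E[r] = 0.922064, running G = 6.325482
t=4: π = [0.3563, 0.1826, 0.2946, 0.1665], E[r] = 2.6910, γ^t·E[r] = 0.646104, running G = 6.971586
t=5: π = [0.3562, 0.1826, 0.2945, 0.1666], E[r] = 2.6916, γ^t·E[r] = 0.452377, running G = 7.423963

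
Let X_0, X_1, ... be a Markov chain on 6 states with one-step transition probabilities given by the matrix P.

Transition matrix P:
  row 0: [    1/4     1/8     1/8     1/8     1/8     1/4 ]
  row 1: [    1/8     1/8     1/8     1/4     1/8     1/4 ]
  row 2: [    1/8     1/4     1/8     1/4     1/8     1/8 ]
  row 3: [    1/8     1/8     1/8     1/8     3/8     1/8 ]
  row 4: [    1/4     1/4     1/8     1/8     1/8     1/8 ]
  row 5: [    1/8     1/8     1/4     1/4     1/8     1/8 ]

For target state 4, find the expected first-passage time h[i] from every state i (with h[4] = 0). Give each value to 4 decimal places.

First-step conditioning: h[4] = 0; for i ≠ 4, h[i] = 1 + Σ_k P[i][k]·h[k].
  h[0] = 1 + 1/4·h[0] + 1/8·h[1] + 1/8·h[2] + 1/8·h[3] + 1/4·h[5]
  h[1] = 1 + 1/8·h[0] + 1/8·h[1] + 1/8·h[2] + 1/4·h[3] + 1/4·h[5]
  h[2] = 1 + 1/8·h[0] + 1/4·h[1] + 1/8·h[2] + 1/4·h[3] + 1/8·h[5]
  h[3] = 1 + 1/8·h[0] + 1/8·h[1] + 1/8·h[2] + 1/8·h[3] + 1/8·h[5]
  h[5] = 1 + 1/8·h[0] + 1/8·h[1] + 1/4·h[2] + 1/4·h[3] + 1/8·h[5]
Solving the 5×5 linear system over states ≠ 4 gives exactly h = [520/89, 504/89, 504/89, 392/89, 0, 504/89] (h[4] = 0 is the target).

h = [5.8427, 5.6629, 5.6629, 4.4045, 0.0000, 5.6629]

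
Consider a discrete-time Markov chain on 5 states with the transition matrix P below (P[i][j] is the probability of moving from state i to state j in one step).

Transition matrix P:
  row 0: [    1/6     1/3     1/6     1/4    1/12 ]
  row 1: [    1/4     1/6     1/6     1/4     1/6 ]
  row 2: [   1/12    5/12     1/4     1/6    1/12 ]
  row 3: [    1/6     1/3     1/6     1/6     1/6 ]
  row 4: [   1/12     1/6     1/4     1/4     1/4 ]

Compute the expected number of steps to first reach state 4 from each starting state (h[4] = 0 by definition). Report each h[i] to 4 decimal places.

First-step conditioning: h[4] = 0; for i ≠ 4, h[i] = 1 + Σ_k P[i][k]·h[k].
  h[0] = 1 + 1/6·h[0] + 1/3·h[1] + 1/6·h[2] + 1/4·h[3]
  h[1] = 1 + 1/4·h[0] + 1/6·h[1] + 1/6·h[2] + 1/4·h[3]
  h[2] = 1 + 1/12·h[0] + 5/12·h[1] + 1/4·h[2] + 1/6·h[3]
  h[3] = 1 + 1/6·h[0] + 1/3·h[1] + 1/6·h[2] + 1/6·h[3]
Solving the 4×4 linear system over states ≠ 4 gives exactly h = [12012/1517, 11154/1517, 12018/1517, 11088/1517, 0] (h[4] = 0 is the target).

h = [7.9183, 7.3527, 7.9222, 7.3092, 0.0000]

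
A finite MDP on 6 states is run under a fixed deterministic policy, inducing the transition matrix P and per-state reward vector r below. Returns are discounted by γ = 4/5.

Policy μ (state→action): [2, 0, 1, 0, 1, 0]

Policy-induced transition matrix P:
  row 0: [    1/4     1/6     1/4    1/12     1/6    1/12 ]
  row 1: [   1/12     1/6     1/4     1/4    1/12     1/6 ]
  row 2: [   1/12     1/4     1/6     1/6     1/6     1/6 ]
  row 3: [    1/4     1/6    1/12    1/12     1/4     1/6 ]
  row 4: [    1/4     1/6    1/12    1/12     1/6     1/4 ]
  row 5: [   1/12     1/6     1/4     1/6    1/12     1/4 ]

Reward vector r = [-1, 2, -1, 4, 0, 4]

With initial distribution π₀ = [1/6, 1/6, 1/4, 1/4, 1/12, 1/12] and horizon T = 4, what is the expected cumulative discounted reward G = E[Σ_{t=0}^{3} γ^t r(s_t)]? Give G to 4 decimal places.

t=0: π = [0.1667, 0.1667, 0.2500, 0.2500, 0.0833, 0.0833], E[r] = 1.2500, γ^t·E[r] = 1.250000, running G = 1.250000
t=1: π = [0.1667, 0.1875, 0.1736, 0.1389, 0.1667, 0.1667], E[r] = 1.2569, γ^t·E[r] = 1.005556, running G = 2.255556
t=2: π = [0.1620, 0.1811, 0.1846, 0.1429, 0.1487, 0.1806], E[r] = 1.3096, γ^t·E[r] = 0.838148, running G = 3.093704
t=3: π = [0.1590, 0.1821, 0.1860, 0.1440, 0.1484, 0.1806], E[r] = 1.3174, γ^t·E[r] = 0.674494, running G = 3.768198

G = 3.7682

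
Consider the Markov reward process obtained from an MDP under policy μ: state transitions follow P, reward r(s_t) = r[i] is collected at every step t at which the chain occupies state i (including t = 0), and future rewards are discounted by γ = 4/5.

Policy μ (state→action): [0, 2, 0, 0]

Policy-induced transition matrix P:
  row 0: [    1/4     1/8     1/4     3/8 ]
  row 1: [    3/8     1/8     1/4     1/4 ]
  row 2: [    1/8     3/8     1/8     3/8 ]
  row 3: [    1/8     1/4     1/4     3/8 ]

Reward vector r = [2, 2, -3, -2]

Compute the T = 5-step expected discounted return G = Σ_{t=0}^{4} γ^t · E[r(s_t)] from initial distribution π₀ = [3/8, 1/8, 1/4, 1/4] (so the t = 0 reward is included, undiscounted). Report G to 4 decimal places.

t=0: π = [0.3750, 0.1250, 0.2500, 0.2500], E[r] = -0.2500, γ^t·E[r] = -0.250000, running G = -0.250000
t=1: π = [0.2031, 0.2188, 0.2188, 0.3594], E[r] = -0.5313, γ^t·E[r] = -0.425000, running G = -0.675000
t=2: π = [0.2051, 0.2246, 0.2227, 0.3477], E[r] = -0.5039, γ^t·E[r] = -0.322500, running G = -0.997500
t=3: π = [0.2068, 0.2241, 0.2222, 0.3469], E[r] = -0.4985, γ^t·E[r] = -0.255250, running G = -1.252750
t=4: π = [0.2069, 0.2239, 0.2222, 0.3470], E[r] = -0.4991, γ^t·E[r] = -0.204425, running G = -1.457175

G = -1.4572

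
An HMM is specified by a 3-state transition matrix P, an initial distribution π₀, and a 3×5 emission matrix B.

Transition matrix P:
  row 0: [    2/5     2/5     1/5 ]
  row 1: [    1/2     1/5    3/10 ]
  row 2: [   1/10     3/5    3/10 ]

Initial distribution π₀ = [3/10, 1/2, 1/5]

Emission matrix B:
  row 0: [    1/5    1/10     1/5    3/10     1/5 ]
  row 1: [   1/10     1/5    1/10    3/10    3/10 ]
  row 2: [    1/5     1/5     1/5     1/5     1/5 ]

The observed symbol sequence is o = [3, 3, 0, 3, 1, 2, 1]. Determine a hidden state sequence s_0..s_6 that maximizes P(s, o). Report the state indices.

path = [1, 0, 0, 0, 1, 0, 1]

t=0: δ = [9.000e-02, 1.500e-01, 4.000e-02]  (obs o_0=3)
t=1: δ = [2.250e-02, 1.080e-02, 9.000e-03]  ψ = [1, 0, 1]  (obs o_1=3)
t=2: δ = [1.800e-03, 9.000e-04, 9.000e-04]  ψ = [0, 0, 0]  (obs o_2=0)
t=3: δ = [2.160e-04, 2.160e-04, 7.200e-05]  ψ = [0, 0, 0]  (obs o_3=3)
t=4: δ = [1.080e-05, 1.728e-05, 1.296e-05]  ψ = [1, 0, 1]  (obs o_4=1)
t=5: δ = [1.728e-06, 7.776e-07, 1.037e-06]  ψ = [1, 2, 1]  (obs o_5=2)
t=6: δ = [6.912e-08, 1.382e-07, 6.912e-08]  ψ = [0, 0, 0]  (obs o_6=1)
backtrack: best end state = 1; path = [1, 0, 0, 0, 1, 0, 1]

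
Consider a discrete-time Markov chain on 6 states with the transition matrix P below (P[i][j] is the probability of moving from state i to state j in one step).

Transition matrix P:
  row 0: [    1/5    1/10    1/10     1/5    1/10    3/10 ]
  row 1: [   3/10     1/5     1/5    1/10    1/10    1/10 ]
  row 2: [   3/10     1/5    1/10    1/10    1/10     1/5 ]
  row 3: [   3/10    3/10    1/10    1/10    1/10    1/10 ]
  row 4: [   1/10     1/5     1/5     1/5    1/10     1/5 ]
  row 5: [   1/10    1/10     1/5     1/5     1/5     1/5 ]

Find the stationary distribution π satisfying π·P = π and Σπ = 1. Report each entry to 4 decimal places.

π = [0.2168, 0.1747, 0.1483, 0.1525, 0.1189, 0.1890]

Balance equations π_j = Σ_i π_i·P[i][j]:
  π_0 = 1/5·π_0 + 3/10·π_1 + 3/10·π_2 + 3/10·π_3 + 1/10·π_4 + 1/10·π_5
  π_1 = 1/10·π_0 + 1/5·π_1 + 1/5·π_2 + 3/10·π_3 + 1/5·π_4 + 1/10·π_5
  π_2 = 1/10·π_0 + 1/5·π_1 + 1/10·π_2 + 1/10·π_3 + 1/5·π_4 + 1/5·π_5
  π_3 = 1/5·π_0 + 1/10·π_1 + 1/10·π_2 + 1/10·π_3 + 1/5·π_4 + 1/5·π_5
  π_4 = 1/10·π_0 + 1/10·π_1 + 1/10·π_2 + 1/10·π_3 + 1/10·π_4 + 1/5·π_5
  normalize: π_0 + π_1 + π_2 + π_3 + π_4 + π_5 = 1
Solving the linear system gives exactly π = [2215/10219, 1785/10219, 1515/10219, 1558/10219, 1215/10219, 1931/10219].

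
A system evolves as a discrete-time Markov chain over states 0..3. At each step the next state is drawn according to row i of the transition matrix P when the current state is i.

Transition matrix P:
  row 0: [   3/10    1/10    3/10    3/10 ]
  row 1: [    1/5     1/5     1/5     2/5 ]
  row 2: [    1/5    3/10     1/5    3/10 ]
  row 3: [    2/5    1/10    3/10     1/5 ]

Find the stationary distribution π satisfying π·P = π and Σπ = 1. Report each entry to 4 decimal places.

Balance equations π_j = Σ_i π_i·P[i][j]:
  π_0 = 3/10·π_0 + 1/5·π_1 + 1/5·π_2 + 2/5·π_3
  π_1 = 1/10·π_0 + 1/5·π_1 + 3/10·π_2 + 1/10·π_3
  π_2 = 3/10·π_0 + 1/5·π_1 + 1/5·π_2 + 3/10·π_3
  normalize: π_0 + π_1 + π_2 + π_3 = 1
Solving the linear system gives exactly π = [318/1111, 17/101, 26/101, 320/1111].

π = [0.2862, 0.1683, 0.2574, 0.2880]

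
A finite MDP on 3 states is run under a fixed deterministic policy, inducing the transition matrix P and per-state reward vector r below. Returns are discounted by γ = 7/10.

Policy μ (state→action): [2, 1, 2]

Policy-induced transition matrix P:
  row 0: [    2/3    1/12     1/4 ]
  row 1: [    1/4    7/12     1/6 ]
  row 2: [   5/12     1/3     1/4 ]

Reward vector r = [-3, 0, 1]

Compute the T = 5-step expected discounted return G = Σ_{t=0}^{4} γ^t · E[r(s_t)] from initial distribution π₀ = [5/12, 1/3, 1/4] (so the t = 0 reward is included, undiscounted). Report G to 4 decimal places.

t=0: π = [0.4167, 0.3333, 0.2500], E[r] = -1.0000, γ^t·E[r] = -1.000000, running G = -1.000000
t=1: π = [0.4653, 0.3125, 0.2222], E[r] = -1.1736, γ^t·E[r] = -0.821528, running G = -1.821528
t=2: π = [0.4809, 0.2951, 0.2240], E[r] = -1.2188, γ^t·E[r] = -0.597188, running G = -2.418715
t=3: π = [0.4877, 0.2869, 0.2254], E[r] = -1.2377, γ^t·E[r] = -0.424532, running G = -2.843247
t=4: π = [0.4908, 0.2831, 0.2261], E[r] = -1.2462, γ^t·E[r] = -0.299222, running G = -3.142469

G = -3.1425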